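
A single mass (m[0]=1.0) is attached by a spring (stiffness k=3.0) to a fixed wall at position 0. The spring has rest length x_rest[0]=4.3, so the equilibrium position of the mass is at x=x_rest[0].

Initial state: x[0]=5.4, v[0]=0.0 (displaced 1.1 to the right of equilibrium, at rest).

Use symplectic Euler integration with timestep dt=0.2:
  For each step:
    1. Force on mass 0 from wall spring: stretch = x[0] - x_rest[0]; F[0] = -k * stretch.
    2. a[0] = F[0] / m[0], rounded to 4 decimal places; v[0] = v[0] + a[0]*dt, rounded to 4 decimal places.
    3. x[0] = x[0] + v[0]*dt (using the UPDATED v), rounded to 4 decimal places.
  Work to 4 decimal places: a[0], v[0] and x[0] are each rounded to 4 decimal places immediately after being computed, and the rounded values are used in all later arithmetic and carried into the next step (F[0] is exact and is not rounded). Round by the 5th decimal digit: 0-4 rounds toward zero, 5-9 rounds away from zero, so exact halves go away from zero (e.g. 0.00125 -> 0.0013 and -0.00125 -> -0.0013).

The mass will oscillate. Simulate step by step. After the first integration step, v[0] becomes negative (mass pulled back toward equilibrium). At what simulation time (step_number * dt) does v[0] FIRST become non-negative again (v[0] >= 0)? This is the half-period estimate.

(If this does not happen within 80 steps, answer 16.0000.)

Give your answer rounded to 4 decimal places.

Answer: 2.0000

Derivation:
Step 0: x=[5.4000] v=[0.0000]
Step 1: x=[5.2680] v=[-0.6600]
Step 2: x=[5.0198] v=[-1.2408]
Step 3: x=[4.6853] v=[-1.6727]
Step 4: x=[4.3045] v=[-1.9039]
Step 5: x=[3.9232] v=[-1.9066]
Step 6: x=[3.5871] v=[-1.6805]
Step 7: x=[3.3365] v=[-1.2528]
Step 8: x=[3.2016] v=[-0.6747]
Step 9: x=[3.1985] v=[-0.0157]
Step 10: x=[3.3275] v=[0.6452]
First v>=0 after going negative at step 10, time=2.0000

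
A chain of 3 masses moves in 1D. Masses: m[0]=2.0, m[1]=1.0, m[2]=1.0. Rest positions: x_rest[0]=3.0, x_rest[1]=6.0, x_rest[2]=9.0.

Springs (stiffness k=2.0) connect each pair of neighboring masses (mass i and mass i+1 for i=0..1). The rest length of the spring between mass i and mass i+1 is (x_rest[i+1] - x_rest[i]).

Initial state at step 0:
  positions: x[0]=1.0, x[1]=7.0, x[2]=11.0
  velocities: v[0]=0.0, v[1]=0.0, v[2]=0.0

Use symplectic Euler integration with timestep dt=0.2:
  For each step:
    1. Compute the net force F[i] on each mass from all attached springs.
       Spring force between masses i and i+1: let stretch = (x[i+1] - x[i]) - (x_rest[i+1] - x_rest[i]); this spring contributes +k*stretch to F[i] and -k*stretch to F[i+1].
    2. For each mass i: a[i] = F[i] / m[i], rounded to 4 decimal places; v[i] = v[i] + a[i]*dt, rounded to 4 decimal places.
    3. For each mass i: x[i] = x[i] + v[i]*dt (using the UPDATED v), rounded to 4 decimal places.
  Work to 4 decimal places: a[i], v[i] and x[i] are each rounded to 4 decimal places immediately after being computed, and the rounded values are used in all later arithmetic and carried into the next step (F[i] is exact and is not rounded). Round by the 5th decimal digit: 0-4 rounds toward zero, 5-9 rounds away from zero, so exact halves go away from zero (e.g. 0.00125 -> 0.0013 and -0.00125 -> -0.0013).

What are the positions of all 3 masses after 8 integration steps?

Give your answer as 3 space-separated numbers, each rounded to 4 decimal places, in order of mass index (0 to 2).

Step 0: x=[1.0000 7.0000 11.0000] v=[0.0000 0.0000 0.0000]
Step 1: x=[1.1200 6.8400 10.9200] v=[0.6000 -0.8000 -0.4000]
Step 2: x=[1.3488 6.5488 10.7536] v=[1.1440 -1.4560 -0.8320]
Step 3: x=[1.6656 6.1780 10.4908] v=[1.5840 -1.8541 -1.3139]
Step 4: x=[2.0429 5.7912 10.1230] v=[1.8865 -1.9339 -1.8390]
Step 5: x=[2.4501 5.4511 9.6487] v=[2.0362 -1.7005 -2.3717]
Step 6: x=[2.8574 5.2067 9.0786] v=[2.0364 -1.2219 -2.8507]
Step 7: x=[3.2387 5.0841 8.4387] v=[1.9063 -0.6129 -3.1995]
Step 8: x=[3.5738 5.0823 7.7704] v=[1.6754 -0.0092 -3.3413]

Answer: 3.5738 5.0823 7.7704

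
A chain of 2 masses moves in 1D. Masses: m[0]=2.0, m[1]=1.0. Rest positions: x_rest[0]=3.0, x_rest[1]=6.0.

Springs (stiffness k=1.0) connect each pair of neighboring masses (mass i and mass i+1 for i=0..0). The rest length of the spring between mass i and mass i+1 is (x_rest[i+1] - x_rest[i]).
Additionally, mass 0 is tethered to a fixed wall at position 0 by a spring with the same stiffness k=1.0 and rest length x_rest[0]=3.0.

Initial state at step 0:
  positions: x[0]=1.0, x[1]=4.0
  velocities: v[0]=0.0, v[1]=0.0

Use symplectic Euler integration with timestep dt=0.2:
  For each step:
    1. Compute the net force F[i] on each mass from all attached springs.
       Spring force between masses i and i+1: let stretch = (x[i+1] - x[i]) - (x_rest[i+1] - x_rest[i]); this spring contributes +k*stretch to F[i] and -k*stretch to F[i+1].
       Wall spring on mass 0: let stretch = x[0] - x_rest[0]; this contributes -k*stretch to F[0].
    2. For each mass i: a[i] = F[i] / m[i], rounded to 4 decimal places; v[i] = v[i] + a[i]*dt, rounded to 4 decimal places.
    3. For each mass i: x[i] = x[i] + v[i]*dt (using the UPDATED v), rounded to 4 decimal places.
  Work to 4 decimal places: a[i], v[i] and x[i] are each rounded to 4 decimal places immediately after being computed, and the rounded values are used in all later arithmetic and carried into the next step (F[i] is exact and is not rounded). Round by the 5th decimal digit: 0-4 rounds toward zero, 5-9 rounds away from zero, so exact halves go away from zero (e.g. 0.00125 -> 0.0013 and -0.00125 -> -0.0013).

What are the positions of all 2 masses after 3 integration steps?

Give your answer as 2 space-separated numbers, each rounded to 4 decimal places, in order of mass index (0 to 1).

Answer: 1.2321 4.0079

Derivation:
Step 0: x=[1.0000 4.0000] v=[0.0000 0.0000]
Step 1: x=[1.0400 4.0000] v=[0.2000 0.0000]
Step 2: x=[1.1184 4.0016] v=[0.3920 0.0080]
Step 3: x=[1.2321 4.0079] v=[0.5685 0.0314]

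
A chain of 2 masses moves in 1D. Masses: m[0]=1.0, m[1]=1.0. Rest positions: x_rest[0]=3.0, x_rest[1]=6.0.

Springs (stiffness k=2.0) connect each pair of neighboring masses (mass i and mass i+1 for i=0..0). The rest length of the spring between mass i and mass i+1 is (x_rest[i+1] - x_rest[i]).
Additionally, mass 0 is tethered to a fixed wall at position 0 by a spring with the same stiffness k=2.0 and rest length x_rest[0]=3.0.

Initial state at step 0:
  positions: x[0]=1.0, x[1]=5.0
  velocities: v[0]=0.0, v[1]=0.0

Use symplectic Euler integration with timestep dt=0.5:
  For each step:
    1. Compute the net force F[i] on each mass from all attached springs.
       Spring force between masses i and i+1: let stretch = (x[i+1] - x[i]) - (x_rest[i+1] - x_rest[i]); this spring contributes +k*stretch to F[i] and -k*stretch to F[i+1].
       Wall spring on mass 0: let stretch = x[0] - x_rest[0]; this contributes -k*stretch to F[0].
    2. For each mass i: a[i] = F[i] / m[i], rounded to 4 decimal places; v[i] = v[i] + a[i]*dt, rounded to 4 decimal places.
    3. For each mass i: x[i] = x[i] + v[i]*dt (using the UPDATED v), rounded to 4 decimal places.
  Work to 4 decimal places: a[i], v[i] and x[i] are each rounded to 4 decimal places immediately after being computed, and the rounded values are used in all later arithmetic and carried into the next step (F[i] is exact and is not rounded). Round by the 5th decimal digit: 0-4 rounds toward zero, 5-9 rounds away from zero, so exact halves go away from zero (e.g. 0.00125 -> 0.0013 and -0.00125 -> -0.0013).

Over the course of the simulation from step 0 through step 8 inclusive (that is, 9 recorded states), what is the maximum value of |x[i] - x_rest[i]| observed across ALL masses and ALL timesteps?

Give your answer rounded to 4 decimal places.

Answer: 2.1797

Derivation:
Step 0: x=[1.0000 5.0000] v=[0.0000 0.0000]
Step 1: x=[2.5000 4.5000] v=[3.0000 -1.0000]
Step 2: x=[3.7500 4.5000] v=[2.5000 0.0000]
Step 3: x=[3.5000 5.6250] v=[-0.5000 2.2500]
Step 4: x=[2.5625 7.1875] v=[-1.8750 3.1250]
Step 5: x=[2.6563 7.9375] v=[0.1875 1.5000]
Step 6: x=[4.0625 7.5469] v=[2.8124 -0.7812]
Step 7: x=[5.1797 6.9141] v=[2.2343 -1.2656]
Step 8: x=[4.5742 6.9141] v=[-1.2110 0.0000]
Max displacement = 2.1797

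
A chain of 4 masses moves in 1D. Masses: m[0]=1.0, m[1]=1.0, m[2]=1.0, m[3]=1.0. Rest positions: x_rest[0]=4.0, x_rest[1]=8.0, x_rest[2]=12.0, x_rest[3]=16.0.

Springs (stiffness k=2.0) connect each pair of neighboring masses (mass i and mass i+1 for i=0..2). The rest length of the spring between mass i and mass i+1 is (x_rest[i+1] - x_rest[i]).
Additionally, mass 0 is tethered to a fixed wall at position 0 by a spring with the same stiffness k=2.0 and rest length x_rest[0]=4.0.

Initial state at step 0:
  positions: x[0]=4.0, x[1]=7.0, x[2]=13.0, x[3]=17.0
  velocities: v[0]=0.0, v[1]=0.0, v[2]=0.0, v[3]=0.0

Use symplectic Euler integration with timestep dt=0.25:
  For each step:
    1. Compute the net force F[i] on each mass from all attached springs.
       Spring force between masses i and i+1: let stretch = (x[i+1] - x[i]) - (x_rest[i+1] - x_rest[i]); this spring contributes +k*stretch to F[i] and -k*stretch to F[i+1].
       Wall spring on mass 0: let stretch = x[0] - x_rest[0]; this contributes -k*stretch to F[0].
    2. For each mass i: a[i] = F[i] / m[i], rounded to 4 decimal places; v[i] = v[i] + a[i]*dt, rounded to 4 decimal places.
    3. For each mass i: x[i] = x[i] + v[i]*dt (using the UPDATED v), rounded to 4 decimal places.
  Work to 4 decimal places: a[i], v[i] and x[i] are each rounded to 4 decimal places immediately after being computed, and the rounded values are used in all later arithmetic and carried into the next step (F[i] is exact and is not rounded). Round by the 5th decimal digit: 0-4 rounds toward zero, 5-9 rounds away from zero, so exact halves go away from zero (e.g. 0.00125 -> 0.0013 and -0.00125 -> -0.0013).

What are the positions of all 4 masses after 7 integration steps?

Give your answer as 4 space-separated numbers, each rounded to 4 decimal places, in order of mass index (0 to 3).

Answer: 4.8472 8.5701 12.5298 15.6110

Derivation:
Step 0: x=[4.0000 7.0000 13.0000 17.0000] v=[0.0000 0.0000 0.0000 0.0000]
Step 1: x=[3.8750 7.3750 12.7500 17.0000] v=[-0.5000 1.5000 -1.0000 0.0000]
Step 2: x=[3.7031 7.9844 12.3594 16.9688] v=[-0.6875 2.4375 -1.5625 -0.1250]
Step 3: x=[3.6035 8.6055 11.9981 16.8614] v=[-0.3984 2.4844 -1.4453 -0.4297]
Step 4: x=[3.6787 9.0254 11.8206 16.6461] v=[0.3009 1.6797 -0.7100 -0.8614]
Step 5: x=[3.9624 9.1264 11.8969 16.3276] v=[1.1349 0.4040 0.3052 -1.2742]
Step 6: x=[4.3963 8.9282 12.1807 15.9552] v=[1.7357 -0.7928 1.1353 -1.4896]
Step 7: x=[4.8472 8.5701 12.5298 15.6110] v=[1.8035 -1.4325 1.3963 -1.3769]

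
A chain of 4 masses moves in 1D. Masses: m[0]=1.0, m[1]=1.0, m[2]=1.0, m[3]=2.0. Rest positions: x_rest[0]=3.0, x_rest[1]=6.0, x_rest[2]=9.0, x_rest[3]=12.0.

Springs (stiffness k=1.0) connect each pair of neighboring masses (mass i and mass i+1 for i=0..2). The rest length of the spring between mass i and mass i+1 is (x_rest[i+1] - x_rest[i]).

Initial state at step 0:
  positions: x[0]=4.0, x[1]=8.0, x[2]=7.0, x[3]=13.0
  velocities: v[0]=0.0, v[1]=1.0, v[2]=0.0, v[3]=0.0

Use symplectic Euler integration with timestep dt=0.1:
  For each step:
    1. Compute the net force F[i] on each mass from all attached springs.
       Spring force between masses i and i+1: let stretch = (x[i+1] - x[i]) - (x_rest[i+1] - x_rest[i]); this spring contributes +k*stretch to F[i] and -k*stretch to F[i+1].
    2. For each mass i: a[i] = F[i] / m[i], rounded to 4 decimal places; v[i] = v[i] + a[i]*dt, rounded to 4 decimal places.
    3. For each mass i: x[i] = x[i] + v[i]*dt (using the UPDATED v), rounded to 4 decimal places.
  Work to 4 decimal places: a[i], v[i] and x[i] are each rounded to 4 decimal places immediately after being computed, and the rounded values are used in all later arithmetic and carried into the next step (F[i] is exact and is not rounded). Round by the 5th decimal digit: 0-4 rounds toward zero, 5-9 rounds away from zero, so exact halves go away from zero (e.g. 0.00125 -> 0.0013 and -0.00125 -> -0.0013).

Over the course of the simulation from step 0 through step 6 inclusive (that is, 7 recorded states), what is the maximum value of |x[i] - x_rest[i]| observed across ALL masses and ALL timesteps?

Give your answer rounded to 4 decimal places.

Step 0: x=[4.0000 8.0000 7.0000 13.0000] v=[0.0000 1.0000 0.0000 0.0000]
Step 1: x=[4.0100 8.0500 7.0700 12.9850] v=[0.1000 0.5000 0.7000 -0.1500]
Step 2: x=[4.0304 8.0498 7.2090 12.9554] v=[0.2040 -0.0020 1.3895 -0.2958]
Step 3: x=[4.0610 8.0010 7.4138 12.9121] v=[0.3059 -0.4880 2.0482 -0.4331]
Step 4: x=[4.1010 7.9069 7.6795 12.8563] v=[0.3999 -0.9407 2.6568 -0.5580]
Step 5: x=[4.1491 7.7725 7.9992 12.7896] v=[0.4805 -1.3440 3.1972 -0.6668]
Step 6: x=[4.2034 7.6041 8.3646 12.7140] v=[0.5428 -1.6837 3.6536 -0.7563]
Max displacement = 2.0500

Answer: 2.0500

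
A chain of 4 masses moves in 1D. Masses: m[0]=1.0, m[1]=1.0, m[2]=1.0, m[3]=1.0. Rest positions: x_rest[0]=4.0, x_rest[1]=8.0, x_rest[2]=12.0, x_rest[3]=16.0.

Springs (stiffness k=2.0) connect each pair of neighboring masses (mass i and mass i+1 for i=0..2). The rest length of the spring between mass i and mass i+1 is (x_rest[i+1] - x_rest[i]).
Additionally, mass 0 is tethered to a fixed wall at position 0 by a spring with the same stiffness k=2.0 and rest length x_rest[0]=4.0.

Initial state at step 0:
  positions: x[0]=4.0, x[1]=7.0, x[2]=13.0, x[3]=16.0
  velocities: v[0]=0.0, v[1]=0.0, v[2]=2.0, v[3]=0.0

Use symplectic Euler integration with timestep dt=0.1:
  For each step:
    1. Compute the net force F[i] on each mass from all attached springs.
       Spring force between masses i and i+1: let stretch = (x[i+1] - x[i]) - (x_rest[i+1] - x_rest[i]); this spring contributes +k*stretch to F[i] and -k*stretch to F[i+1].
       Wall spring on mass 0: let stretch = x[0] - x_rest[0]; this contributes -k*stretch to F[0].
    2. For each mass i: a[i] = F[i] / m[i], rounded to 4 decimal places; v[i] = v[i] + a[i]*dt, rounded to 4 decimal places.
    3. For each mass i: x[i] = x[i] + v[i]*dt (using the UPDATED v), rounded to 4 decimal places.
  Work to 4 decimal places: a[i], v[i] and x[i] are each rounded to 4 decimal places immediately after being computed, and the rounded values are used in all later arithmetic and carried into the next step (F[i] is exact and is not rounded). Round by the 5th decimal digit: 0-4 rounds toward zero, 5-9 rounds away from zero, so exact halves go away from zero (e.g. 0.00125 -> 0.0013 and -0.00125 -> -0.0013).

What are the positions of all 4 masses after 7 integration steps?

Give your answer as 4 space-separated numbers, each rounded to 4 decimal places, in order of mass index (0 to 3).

Step 0: x=[4.0000 7.0000 13.0000 16.0000] v=[0.0000 0.0000 2.0000 0.0000]
Step 1: x=[3.9800 7.0600 13.1400 16.0200] v=[-0.2000 0.6000 1.4000 0.2000]
Step 2: x=[3.9420 7.1800 13.2160 16.0624] v=[-0.3800 1.2000 0.7600 0.4240]
Step 3: x=[3.8899 7.3560 13.2282 16.1279] v=[-0.5208 1.7596 0.1221 0.6547]
Step 4: x=[3.8293 7.5801 13.1810 16.2154] v=[-0.6056 2.2408 -0.4724 0.8748]
Step 5: x=[3.7672 7.8412 13.0824 16.3222] v=[-0.6213 2.6108 -0.9857 1.0679]
Step 6: x=[3.7112 8.1256 12.9438 16.4442] v=[-0.5599 2.8442 -1.3860 1.2199]
Step 7: x=[3.6693 8.4181 12.7788 16.5762] v=[-0.4193 2.9250 -1.6496 1.3198]

Answer: 3.6693 8.4181 12.7788 16.5762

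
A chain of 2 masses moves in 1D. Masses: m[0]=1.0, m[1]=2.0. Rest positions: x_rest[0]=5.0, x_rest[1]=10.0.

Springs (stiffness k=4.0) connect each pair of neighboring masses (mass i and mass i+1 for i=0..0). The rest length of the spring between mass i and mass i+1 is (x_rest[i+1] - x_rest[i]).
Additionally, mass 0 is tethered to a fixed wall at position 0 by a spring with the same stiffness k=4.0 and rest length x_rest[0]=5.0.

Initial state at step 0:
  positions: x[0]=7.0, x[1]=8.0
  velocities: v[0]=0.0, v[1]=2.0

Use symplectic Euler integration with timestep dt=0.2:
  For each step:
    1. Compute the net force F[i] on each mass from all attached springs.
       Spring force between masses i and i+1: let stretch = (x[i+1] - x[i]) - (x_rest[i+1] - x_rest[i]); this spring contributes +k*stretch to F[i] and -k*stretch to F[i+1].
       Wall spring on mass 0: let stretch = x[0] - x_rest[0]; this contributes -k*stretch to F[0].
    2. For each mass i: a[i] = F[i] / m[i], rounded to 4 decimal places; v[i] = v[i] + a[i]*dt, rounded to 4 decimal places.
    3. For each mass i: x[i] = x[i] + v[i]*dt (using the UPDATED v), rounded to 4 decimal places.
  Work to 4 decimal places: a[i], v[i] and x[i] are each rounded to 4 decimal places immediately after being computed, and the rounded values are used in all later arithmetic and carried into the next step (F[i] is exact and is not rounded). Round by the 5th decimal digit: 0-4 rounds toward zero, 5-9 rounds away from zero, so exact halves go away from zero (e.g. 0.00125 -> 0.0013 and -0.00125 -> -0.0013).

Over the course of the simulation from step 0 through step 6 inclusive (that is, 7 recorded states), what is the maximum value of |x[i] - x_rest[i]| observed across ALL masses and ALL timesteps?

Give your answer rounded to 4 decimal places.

Answer: 2.5979

Derivation:
Step 0: x=[7.0000 8.0000] v=[0.0000 2.0000]
Step 1: x=[6.0400 8.7200] v=[-4.8000 3.6000]
Step 2: x=[4.5424 9.6256] v=[-7.4880 4.5280]
Step 3: x=[3.1313 10.5245] v=[-7.0554 4.4947]
Step 4: x=[2.4021 11.2320] v=[-3.6459 3.5374]
Step 5: x=[2.7014 11.6331] v=[1.4963 2.0054]
Step 6: x=[3.9975 11.7196] v=[6.4805 0.4327]
Max displacement = 2.5979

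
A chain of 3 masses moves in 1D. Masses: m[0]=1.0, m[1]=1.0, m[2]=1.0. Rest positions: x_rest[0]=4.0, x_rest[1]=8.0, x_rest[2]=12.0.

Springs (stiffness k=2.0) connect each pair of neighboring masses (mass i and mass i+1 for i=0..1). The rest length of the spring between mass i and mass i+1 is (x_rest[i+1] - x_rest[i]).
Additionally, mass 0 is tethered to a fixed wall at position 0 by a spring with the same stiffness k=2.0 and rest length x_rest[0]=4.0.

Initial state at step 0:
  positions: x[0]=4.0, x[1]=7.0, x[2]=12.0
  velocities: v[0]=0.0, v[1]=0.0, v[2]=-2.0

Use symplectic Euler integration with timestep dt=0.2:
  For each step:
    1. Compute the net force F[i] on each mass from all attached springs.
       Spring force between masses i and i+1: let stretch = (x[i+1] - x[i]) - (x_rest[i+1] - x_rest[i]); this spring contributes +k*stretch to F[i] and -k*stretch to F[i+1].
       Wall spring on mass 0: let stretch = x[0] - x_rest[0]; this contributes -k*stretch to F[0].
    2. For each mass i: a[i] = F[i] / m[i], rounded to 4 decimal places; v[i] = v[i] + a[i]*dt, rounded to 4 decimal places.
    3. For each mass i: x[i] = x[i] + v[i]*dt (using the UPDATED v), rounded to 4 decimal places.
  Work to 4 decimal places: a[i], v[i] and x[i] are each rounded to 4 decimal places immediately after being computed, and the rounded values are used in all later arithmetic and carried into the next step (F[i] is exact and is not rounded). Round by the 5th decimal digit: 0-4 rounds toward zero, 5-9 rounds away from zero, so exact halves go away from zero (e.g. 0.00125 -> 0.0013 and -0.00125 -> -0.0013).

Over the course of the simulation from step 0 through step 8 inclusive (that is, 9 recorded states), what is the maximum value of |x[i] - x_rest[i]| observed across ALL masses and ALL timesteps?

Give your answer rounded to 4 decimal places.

Answer: 2.2068

Derivation:
Step 0: x=[4.0000 7.0000 12.0000] v=[0.0000 0.0000 -2.0000]
Step 1: x=[3.9200 7.1600 11.5200] v=[-0.4000 0.8000 -2.4000]
Step 2: x=[3.7856 7.4096 11.0112] v=[-0.6720 1.2480 -2.5440]
Step 3: x=[3.6383 7.6574 10.5343] v=[-0.7366 1.2390 -2.3846]
Step 4: x=[3.5214 7.8138 10.1472] v=[-0.5843 0.7821 -1.9354]
Step 5: x=[3.4662 7.8135 9.8934] v=[-0.2759 -0.0015 -1.2688]
Step 6: x=[3.4815 7.6318 9.7932] v=[0.0765 -0.9085 -0.5008]
Step 7: x=[3.5503 7.2910 9.8401] v=[0.3440 -1.7041 0.2346]
Step 8: x=[3.6343 6.8549 10.0031] v=[0.4202 -2.1807 0.8150]
Max displacement = 2.2068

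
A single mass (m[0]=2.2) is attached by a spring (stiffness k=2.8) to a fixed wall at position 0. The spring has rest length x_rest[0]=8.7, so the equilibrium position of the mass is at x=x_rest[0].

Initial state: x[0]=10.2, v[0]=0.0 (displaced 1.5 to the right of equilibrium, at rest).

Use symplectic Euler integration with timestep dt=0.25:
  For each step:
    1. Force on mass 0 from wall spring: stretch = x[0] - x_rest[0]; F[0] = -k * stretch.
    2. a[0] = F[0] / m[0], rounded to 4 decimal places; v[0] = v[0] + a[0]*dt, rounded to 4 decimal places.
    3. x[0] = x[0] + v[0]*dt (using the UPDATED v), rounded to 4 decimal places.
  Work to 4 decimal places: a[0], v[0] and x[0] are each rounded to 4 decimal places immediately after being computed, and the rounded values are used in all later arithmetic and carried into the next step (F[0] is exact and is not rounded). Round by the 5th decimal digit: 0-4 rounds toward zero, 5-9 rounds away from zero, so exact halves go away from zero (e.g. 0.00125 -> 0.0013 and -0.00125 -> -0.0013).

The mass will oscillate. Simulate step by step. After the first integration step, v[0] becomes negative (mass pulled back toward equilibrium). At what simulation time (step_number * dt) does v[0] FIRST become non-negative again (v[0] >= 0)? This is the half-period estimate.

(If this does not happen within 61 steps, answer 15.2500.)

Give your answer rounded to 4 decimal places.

Step 0: x=[10.2000] v=[0.0000]
Step 1: x=[10.0807] v=[-0.4773]
Step 2: x=[9.8516] v=[-0.9166]
Step 3: x=[9.5309] v=[-1.2830]
Step 4: x=[9.1441] v=[-1.5474]
Step 5: x=[8.7219] v=[-1.6887]
Step 6: x=[8.2980] v=[-1.6957]
Step 7: x=[7.9061] v=[-1.5678]
Step 8: x=[7.5773] v=[-1.3152]
Step 9: x=[7.3378] v=[-0.9580]
Step 10: x=[7.2067] v=[-0.5246]
Step 11: x=[7.1943] v=[-0.0495]
Step 12: x=[7.3017] v=[0.4296]
First v>=0 after going negative at step 12, time=3.0000

Answer: 3.0000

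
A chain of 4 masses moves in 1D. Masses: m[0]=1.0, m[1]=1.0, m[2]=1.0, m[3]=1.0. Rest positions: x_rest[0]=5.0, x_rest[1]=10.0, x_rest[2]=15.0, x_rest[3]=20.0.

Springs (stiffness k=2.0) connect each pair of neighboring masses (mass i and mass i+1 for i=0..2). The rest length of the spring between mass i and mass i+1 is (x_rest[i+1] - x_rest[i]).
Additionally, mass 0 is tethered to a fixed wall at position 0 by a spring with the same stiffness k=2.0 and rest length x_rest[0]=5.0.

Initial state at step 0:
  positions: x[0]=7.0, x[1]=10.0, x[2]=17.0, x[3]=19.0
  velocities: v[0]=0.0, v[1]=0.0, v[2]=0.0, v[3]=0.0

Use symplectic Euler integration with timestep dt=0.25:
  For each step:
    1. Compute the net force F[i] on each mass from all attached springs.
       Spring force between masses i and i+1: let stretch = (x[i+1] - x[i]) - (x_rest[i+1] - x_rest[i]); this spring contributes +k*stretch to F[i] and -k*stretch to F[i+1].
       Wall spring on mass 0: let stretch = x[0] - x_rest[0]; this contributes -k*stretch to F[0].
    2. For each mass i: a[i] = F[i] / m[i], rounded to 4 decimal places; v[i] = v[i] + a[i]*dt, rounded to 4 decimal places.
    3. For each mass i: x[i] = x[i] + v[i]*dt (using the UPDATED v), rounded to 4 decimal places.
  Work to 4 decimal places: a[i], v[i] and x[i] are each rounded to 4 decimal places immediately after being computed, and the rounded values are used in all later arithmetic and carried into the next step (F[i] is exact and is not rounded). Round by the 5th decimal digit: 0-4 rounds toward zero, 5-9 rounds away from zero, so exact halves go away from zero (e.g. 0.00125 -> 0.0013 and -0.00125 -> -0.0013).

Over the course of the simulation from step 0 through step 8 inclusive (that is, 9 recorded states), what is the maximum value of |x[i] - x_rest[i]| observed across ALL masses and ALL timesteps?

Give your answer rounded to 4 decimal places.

Step 0: x=[7.0000 10.0000 17.0000 19.0000] v=[0.0000 0.0000 0.0000 0.0000]
Step 1: x=[6.5000 10.5000 16.3750 19.3750] v=[-2.0000 2.0000 -2.5000 1.5000]
Step 2: x=[5.6875 11.2344 15.3906 20.0000] v=[-3.2500 2.9375 -3.9375 2.5000]
Step 3: x=[4.8574 11.7950 14.4629 20.6738] v=[-3.3203 2.2422 -3.7109 2.6953]
Step 4: x=[4.2874 11.8219 13.9781 21.1963] v=[-2.2802 0.1074 -1.9394 2.0899]
Step 5: x=[4.1232 11.1765 14.1260 21.4415] v=[-0.6567 -2.5818 0.5916 0.9808]
Step 6: x=[4.3253 10.0181 14.8197 21.3973] v=[0.8084 -4.6337 2.7746 -0.1770]
Step 7: x=[4.6984 8.7483 15.7354 21.1559] v=[1.4922 -5.0793 3.6626 -0.9658]
Step 8: x=[4.9904 7.8456 16.4552 20.8619] v=[1.1680 -3.6107 2.8793 -1.1761]
Max displacement = 2.1544

Answer: 2.1544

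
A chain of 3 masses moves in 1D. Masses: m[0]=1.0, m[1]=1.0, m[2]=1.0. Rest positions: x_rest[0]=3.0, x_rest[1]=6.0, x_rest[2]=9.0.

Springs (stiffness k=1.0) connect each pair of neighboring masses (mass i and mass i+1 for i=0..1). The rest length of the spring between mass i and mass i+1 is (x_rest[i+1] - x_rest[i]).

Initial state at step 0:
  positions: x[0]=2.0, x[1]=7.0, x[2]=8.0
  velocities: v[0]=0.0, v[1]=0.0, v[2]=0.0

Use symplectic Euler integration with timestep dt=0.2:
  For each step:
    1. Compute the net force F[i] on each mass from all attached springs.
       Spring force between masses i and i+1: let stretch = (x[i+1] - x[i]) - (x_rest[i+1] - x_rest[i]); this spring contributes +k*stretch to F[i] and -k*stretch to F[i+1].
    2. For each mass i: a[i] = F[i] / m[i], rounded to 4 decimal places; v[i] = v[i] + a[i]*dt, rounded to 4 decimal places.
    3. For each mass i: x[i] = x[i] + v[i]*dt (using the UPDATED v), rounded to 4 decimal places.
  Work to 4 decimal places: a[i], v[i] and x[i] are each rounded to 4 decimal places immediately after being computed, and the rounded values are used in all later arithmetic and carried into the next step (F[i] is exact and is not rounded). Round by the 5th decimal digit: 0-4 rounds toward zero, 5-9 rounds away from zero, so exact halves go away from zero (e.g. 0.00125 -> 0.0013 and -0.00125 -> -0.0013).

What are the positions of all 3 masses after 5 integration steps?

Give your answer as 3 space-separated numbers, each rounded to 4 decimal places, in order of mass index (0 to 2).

Answer: 2.8951 5.2100 8.8951

Derivation:
Step 0: x=[2.0000 7.0000 8.0000] v=[0.0000 0.0000 0.0000]
Step 1: x=[2.0800 6.8400 8.0800] v=[0.4000 -0.8000 0.4000]
Step 2: x=[2.2304 6.5392 8.2304] v=[0.7520 -1.5040 0.7520]
Step 3: x=[2.4332 6.1337 8.4332] v=[1.0138 -2.0275 1.0138]
Step 4: x=[2.6640 5.6722 8.6640] v=[1.1539 -2.3077 1.1539]
Step 5: x=[2.8951 5.2100 8.8951] v=[1.1555 -2.3110 1.1555]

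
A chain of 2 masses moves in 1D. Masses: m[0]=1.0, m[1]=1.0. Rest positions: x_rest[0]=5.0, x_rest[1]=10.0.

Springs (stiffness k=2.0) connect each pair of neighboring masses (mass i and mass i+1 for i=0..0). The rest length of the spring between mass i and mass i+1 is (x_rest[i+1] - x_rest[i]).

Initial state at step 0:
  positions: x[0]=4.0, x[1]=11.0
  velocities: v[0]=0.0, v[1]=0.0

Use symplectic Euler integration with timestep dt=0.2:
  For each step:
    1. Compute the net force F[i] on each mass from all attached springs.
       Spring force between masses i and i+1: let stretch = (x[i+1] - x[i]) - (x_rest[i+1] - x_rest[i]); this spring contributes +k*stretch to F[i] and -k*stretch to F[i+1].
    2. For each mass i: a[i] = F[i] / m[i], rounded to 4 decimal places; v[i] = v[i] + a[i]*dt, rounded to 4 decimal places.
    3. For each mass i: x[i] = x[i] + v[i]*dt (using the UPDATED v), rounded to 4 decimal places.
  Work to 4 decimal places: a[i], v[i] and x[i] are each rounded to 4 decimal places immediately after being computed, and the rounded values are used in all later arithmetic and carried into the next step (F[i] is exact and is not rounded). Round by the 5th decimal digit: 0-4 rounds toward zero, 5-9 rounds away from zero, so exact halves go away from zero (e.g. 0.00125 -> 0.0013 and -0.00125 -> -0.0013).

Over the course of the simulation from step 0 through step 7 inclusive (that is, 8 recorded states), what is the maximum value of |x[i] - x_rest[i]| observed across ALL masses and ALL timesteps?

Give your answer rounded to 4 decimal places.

Step 0: x=[4.0000 11.0000] v=[0.0000 0.0000]
Step 1: x=[4.1600 10.8400] v=[0.8000 -0.8000]
Step 2: x=[4.4544 10.5456] v=[1.4720 -1.4720]
Step 3: x=[4.8361 10.1639] v=[1.9085 -1.9085]
Step 4: x=[5.2440 9.7560] v=[2.0396 -2.0396]
Step 5: x=[5.6129 9.3871] v=[1.8444 -1.8444]
Step 6: x=[5.8837 9.1163] v=[1.3541 -1.3541]
Step 7: x=[6.0131 8.9869] v=[0.6471 -0.6471]
Max displacement = 1.0131

Answer: 1.0131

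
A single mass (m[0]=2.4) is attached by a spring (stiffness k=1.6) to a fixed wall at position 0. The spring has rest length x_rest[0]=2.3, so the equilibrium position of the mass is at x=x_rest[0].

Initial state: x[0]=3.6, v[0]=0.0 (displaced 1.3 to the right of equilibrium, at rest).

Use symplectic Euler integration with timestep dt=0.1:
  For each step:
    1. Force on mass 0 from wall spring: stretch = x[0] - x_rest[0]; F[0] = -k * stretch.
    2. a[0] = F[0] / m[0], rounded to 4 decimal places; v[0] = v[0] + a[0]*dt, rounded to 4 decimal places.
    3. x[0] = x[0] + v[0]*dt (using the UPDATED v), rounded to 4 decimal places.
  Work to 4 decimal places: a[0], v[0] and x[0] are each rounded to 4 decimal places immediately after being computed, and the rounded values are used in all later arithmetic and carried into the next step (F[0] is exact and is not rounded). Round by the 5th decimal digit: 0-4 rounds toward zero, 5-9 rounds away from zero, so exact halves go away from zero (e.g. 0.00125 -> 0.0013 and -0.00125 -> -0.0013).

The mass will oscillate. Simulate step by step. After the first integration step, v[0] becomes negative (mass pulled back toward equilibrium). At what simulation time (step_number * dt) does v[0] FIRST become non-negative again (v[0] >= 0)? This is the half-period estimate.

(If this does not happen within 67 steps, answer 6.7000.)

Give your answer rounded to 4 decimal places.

Step 0: x=[3.6000] v=[0.0000]
Step 1: x=[3.5913] v=[-0.0867]
Step 2: x=[3.5740] v=[-0.1728]
Step 3: x=[3.5482] v=[-0.2577]
Step 4: x=[3.5141] v=[-0.3409]
Step 5: x=[3.4719] v=[-0.4218]
Step 6: x=[3.4219] v=[-0.4999]
Step 7: x=[3.3644] v=[-0.5747]
Step 8: x=[3.2998] v=[-0.6457]
Step 9: x=[3.2286] v=[-0.7124]
Step 10: x=[3.1512] v=[-0.7743]
Step 11: x=[3.0681] v=[-0.8311]
Step 12: x=[2.9799] v=[-0.8823]
Step 13: x=[2.8871] v=[-0.9276]
Step 14: x=[2.7904] v=[-0.9667]
Step 15: x=[2.6905] v=[-0.9994]
Step 16: x=[2.5880] v=[-1.0254]
Step 17: x=[2.4835] v=[-1.0446]
Step 18: x=[2.3778] v=[-1.0568]
Step 19: x=[2.2716] v=[-1.0620]
Step 20: x=[2.1656] v=[-1.0601]
Step 21: x=[2.0605] v=[-1.0511]
Step 22: x=[1.9570] v=[-1.0351]
Step 23: x=[1.8558] v=[-1.0122]
Step 24: x=[1.7575] v=[-0.9826]
Step 25: x=[1.6629] v=[-0.9464]
Step 26: x=[1.5725] v=[-0.9039]
Step 27: x=[1.4870] v=[-0.8554]
Step 28: x=[1.4069] v=[-0.8012]
Step 29: x=[1.3327] v=[-0.7417]
Step 30: x=[1.2650] v=[-0.6772]
Step 31: x=[1.2042] v=[-0.6082]
Step 32: x=[1.1507] v=[-0.5352]
Step 33: x=[1.1048] v=[-0.4586]
Step 34: x=[1.0669] v=[-0.3789]
Step 35: x=[1.0372] v=[-0.2967]
Step 36: x=[1.0160] v=[-0.2125]
Step 37: x=[1.0033] v=[-0.1269]
Step 38: x=[0.9993] v=[-0.0405]
Step 39: x=[1.0039] v=[0.0462]
First v>=0 after going negative at step 39, time=3.9000

Answer: 3.9000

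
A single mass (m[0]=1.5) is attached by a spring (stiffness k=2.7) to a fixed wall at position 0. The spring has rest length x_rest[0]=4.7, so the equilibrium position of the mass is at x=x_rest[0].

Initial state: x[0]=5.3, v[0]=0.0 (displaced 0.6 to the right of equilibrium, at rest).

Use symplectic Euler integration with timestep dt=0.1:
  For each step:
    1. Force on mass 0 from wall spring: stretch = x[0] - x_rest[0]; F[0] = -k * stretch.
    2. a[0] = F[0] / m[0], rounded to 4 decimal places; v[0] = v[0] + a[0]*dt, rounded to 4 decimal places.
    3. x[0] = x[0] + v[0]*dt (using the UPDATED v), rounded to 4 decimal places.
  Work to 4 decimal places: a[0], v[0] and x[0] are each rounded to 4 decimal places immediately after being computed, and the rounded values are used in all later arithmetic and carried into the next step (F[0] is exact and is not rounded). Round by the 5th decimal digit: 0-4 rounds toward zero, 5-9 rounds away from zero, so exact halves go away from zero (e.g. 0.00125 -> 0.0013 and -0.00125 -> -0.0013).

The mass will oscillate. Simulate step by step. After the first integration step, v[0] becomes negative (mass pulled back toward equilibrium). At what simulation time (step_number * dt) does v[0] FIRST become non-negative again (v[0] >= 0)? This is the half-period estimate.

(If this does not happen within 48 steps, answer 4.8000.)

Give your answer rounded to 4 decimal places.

Step 0: x=[5.3000] v=[0.0000]
Step 1: x=[5.2892] v=[-0.1080]
Step 2: x=[5.2678] v=[-0.2141]
Step 3: x=[5.2362] v=[-0.3163]
Step 4: x=[5.1949] v=[-0.4128]
Step 5: x=[5.1447] v=[-0.5019]
Step 6: x=[5.0865] v=[-0.5820]
Step 7: x=[5.0213] v=[-0.6516]
Step 8: x=[4.9504] v=[-0.7094]
Step 9: x=[4.8750] v=[-0.7545]
Step 10: x=[4.7964] v=[-0.7860]
Step 11: x=[4.7161] v=[-0.8034]
Step 12: x=[4.6355] v=[-0.8063]
Step 13: x=[4.5560] v=[-0.7947]
Step 14: x=[4.4791] v=[-0.7688]
Step 15: x=[4.4062] v=[-0.7290]
Step 16: x=[4.3386] v=[-0.6761]
Step 17: x=[4.2775] v=[-0.6111]
Step 18: x=[4.2240] v=[-0.5351]
Step 19: x=[4.1791] v=[-0.4494]
Step 20: x=[4.1435] v=[-0.3556]
Step 21: x=[4.1180] v=[-0.2554]
Step 22: x=[4.1029] v=[-0.1506]
Step 23: x=[4.0986] v=[-0.0431]
Step 24: x=[4.1051] v=[0.0652]
First v>=0 after going negative at step 24, time=2.4000

Answer: 2.4000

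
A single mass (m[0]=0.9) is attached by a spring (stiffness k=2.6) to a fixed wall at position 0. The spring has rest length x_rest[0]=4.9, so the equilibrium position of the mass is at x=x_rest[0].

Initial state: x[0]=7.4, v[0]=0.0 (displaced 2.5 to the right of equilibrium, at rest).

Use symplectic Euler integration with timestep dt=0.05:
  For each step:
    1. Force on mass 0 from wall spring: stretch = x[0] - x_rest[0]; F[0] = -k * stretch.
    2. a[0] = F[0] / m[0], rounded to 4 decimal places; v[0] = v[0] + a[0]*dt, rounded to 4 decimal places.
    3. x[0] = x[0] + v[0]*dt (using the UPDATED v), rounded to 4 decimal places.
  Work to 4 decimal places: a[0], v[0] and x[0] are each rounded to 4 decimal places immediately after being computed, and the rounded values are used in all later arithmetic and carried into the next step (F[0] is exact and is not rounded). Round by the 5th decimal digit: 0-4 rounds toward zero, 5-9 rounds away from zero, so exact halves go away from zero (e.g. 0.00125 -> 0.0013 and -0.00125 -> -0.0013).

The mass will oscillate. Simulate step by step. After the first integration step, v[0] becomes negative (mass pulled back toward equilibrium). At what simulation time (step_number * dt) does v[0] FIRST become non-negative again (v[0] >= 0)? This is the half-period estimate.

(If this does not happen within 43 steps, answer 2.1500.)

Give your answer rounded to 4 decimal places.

Step 0: x=[7.4000] v=[0.0000]
Step 1: x=[7.3819] v=[-0.3611]
Step 2: x=[7.3459] v=[-0.7196]
Step 3: x=[7.2923] v=[-1.0729]
Step 4: x=[7.2214] v=[-1.4185]
Step 5: x=[7.1337] v=[-1.7538]
Step 6: x=[7.0299] v=[-2.0764]
Step 7: x=[6.9107] v=[-2.3841]
Step 8: x=[6.7770] v=[-2.6745]
Step 9: x=[6.6297] v=[-2.9456]
Step 10: x=[6.4699] v=[-3.1954]
Step 11: x=[6.2988] v=[-3.4222]
Step 12: x=[6.1176] v=[-3.6243]
Step 13: x=[5.9276] v=[-3.8002]
Step 14: x=[5.7302] v=[-3.9486]
Step 15: x=[5.5268] v=[-4.0685]
Step 16: x=[5.3189] v=[-4.1590]
Step 17: x=[5.1079] v=[-4.2195]
Step 18: x=[4.8954] v=[-4.2495]
Step 19: x=[4.6830] v=[-4.2488]
Step 20: x=[4.4721] v=[-4.2175]
Step 21: x=[4.2643] v=[-4.1557]
Step 22: x=[4.0611] v=[-4.0639]
Step 23: x=[3.8640] v=[-3.9427]
Step 24: x=[3.6743] v=[-3.7931]
Step 25: x=[3.4935] v=[-3.6161]
Step 26: x=[3.3229] v=[-3.4129]
Step 27: x=[3.1636] v=[-3.1851]
Step 28: x=[3.0169] v=[-2.9343]
Step 29: x=[2.8838] v=[-2.6623]
Step 30: x=[2.7652] v=[-2.3711]
Step 31: x=[2.6621] v=[-2.0627]
Step 32: x=[2.5751] v=[-1.7395]
Step 33: x=[2.5049] v=[-1.4037]
Step 34: x=[2.4520] v=[-1.0577]
Step 35: x=[2.4168] v=[-0.7041]
Step 36: x=[2.3995] v=[-0.3454]
Step 37: x=[2.4003] v=[0.0158]
First v>=0 after going negative at step 37, time=1.8500

Answer: 1.8500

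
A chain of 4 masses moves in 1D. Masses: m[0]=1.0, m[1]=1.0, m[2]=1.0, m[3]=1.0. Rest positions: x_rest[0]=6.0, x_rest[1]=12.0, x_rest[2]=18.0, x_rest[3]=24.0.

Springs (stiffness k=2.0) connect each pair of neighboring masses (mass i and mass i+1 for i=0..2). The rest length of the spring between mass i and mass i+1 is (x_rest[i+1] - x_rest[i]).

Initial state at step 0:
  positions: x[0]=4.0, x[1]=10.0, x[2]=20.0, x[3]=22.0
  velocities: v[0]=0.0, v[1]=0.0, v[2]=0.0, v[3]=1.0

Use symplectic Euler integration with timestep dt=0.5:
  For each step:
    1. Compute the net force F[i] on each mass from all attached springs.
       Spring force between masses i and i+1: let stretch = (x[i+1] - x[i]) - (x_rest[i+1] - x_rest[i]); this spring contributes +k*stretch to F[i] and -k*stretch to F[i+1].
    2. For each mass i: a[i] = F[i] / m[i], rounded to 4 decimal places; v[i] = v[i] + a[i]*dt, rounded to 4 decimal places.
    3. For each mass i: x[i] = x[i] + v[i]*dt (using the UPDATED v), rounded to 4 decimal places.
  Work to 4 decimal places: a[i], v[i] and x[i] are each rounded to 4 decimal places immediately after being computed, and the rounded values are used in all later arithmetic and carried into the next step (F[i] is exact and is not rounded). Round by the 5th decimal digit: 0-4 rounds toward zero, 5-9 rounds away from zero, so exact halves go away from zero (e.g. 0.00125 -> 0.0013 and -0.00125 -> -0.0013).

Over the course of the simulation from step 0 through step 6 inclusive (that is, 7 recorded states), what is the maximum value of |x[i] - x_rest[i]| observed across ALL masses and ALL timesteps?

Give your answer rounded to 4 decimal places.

Answer: 3.7500

Derivation:
Step 0: x=[4.0000 10.0000 20.0000 22.0000] v=[0.0000 0.0000 0.0000 1.0000]
Step 1: x=[4.0000 12.0000 16.0000 24.5000] v=[0.0000 4.0000 -8.0000 5.0000]
Step 2: x=[5.0000 12.0000 14.2500 25.7500] v=[2.0000 0.0000 -3.5000 2.5000]
Step 3: x=[6.5000 9.6250 17.1250 24.2500] v=[3.0000 -4.7500 5.7500 -3.0000]
Step 4: x=[6.5625 9.4375 19.8125 22.1875] v=[0.1250 -0.3750 5.3750 -4.1250]
Step 5: x=[5.0625 13.0000 18.5000 21.9375] v=[-3.0000 7.1250 -2.6250 -0.5000]
Step 6: x=[4.5313 15.3438 16.1563 22.9688] v=[-1.0625 4.6875 -4.6875 2.0625]
Max displacement = 3.7500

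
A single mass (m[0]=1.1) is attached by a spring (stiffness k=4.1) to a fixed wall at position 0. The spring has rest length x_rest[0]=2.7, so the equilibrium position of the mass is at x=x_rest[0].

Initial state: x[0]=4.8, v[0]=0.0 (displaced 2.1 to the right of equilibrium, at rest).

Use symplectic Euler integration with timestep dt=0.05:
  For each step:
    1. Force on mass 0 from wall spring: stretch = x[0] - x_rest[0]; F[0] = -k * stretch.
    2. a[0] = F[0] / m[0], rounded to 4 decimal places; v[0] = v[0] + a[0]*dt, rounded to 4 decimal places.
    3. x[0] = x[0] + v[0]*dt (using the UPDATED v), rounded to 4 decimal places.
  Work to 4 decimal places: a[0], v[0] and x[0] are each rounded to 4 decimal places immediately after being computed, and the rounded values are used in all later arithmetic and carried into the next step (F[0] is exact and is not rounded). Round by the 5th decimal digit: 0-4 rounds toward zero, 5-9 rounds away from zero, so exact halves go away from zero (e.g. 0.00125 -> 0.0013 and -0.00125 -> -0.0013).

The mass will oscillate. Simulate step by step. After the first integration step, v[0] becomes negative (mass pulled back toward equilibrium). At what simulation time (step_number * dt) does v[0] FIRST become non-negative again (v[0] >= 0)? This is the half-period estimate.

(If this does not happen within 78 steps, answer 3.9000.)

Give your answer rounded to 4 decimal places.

Step 0: x=[4.8000] v=[0.0000]
Step 1: x=[4.7804] v=[-0.3914]
Step 2: x=[4.7414] v=[-0.7791]
Step 3: x=[4.6834] v=[-1.1595]
Step 4: x=[4.6069] v=[-1.5291]
Step 5: x=[4.5127] v=[-1.8845]
Step 6: x=[4.4016] v=[-2.2223]
Step 7: x=[4.2746] v=[-2.5394]
Step 8: x=[4.1330] v=[-2.8329]
Step 9: x=[3.9780] v=[-3.1000]
Step 10: x=[3.8111] v=[-3.3382]
Step 11: x=[3.6338] v=[-3.5453]
Step 12: x=[3.4478] v=[-3.7193]
Step 13: x=[3.2549] v=[-3.8587]
Step 14: x=[3.0568] v=[-3.9621]
Step 15: x=[2.8554] v=[-4.0286]
Step 16: x=[2.6525] v=[-4.0576]
Step 17: x=[2.4501] v=[-4.0488]
Step 18: x=[2.2500] v=[-4.0022]
Step 19: x=[2.0541] v=[-3.9183]
Step 20: x=[1.8642] v=[-3.7979]
Step 21: x=[1.6821] v=[-3.6421]
Step 22: x=[1.5095] v=[-3.4524]
Step 23: x=[1.3480] v=[-3.2305]
Step 24: x=[1.1991] v=[-2.9785]
Step 25: x=[1.0642] v=[-2.6988]
Step 26: x=[0.9445] v=[-2.3939]
Step 27: x=[0.8412] v=[-2.0667]
Step 28: x=[0.7552] v=[-1.7203]
Step 29: x=[0.6873] v=[-1.3579]
Step 30: x=[0.6382] v=[-0.9828]
Step 31: x=[0.6083] v=[-0.5986]
Step 32: x=[0.5979] v=[-0.2088]
Step 33: x=[0.6071] v=[0.1830]
First v>=0 after going negative at step 33, time=1.6500

Answer: 1.6500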